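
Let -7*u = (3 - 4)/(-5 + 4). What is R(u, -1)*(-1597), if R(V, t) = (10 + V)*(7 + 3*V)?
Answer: -5068878/49 ≈ -1.0345e+5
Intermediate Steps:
u = -⅐ (u = -(3 - 4)/(7*(-5 + 4)) = -(-1)/(7*(-1)) = -(-1)*(-1)/7 = -⅐*1 = -⅐ ≈ -0.14286)
R(V, t) = (7 + 3*V)*(10 + V)
R(u, -1)*(-1597) = (70 + 3*(-⅐)² + 37*(-⅐))*(-1597) = (70 + 3*(1/49) - 37/7)*(-1597) = (70 + 3/49 - 37/7)*(-1597) = (3174/49)*(-1597) = -5068878/49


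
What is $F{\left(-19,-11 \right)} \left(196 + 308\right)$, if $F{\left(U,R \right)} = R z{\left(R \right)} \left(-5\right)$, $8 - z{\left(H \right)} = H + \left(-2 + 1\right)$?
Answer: $554400$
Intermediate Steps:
$z{\left(H \right)} = 9 - H$ ($z{\left(H \right)} = 8 - \left(H + \left(-2 + 1\right)\right) = 8 - \left(H - 1\right) = 8 - \left(-1 + H\right) = 9 - H$)
$F{\left(U,R \right)} = - 5 R \left(9 - R\right)$ ($F{\left(U,R \right)} = R \left(9 - R\right) \left(-5\right) = - 5 R \left(9 - R\right)$)
$F{\left(-19,-11 \right)} \left(196 + 308\right) = 5 \left(-11\right) \left(-9 - 11\right) \left(196 + 308\right) = 5 \left(-11\right) \left(-20\right) 504 = 1100 \cdot 504 = 554400$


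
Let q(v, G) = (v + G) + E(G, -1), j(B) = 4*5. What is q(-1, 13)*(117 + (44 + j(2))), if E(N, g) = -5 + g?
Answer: 1086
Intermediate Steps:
j(B) = 20
q(v, G) = -6 + G + v (q(v, G) = (v + G) + (-5 - 1) = (G + v) - 6 = -6 + G + v)
q(-1, 13)*(117 + (44 + j(2))) = (-6 + 13 - 1)*(117 + (44 + 20)) = 6*(117 + 64) = 6*181 = 1086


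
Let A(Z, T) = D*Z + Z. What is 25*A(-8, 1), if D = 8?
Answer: -1800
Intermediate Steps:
A(Z, T) = 9*Z (A(Z, T) = 8*Z + Z = 9*Z)
25*A(-8, 1) = 25*(9*(-8)) = 25*(-72) = -1800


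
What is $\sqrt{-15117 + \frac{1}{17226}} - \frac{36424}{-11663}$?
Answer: $\frac{36424}{11663} + \frac{i \sqrt{498416014074}}{5742} \approx 3.123 + 122.95 i$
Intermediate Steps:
$\sqrt{-15117 + \frac{1}{17226}} - \frac{36424}{-11663} = \sqrt{-15117 + \frac{1}{17226}} - 36424 \left(- \frac{1}{11663}\right) = \sqrt{- \frac{260405441}{17226}} - - \frac{36424}{11663} = \frac{i \sqrt{498416014074}}{5742} + \frac{36424}{11663} = \frac{36424}{11663} + \frac{i \sqrt{498416014074}}{5742}$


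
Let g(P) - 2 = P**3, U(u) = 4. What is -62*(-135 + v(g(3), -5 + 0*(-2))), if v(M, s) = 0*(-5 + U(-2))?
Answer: 8370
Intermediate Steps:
g(P) = 2 + P**3
v(M, s) = 0 (v(M, s) = 0*(-5 + 4) = 0*(-1) = 0)
-62*(-135 + v(g(3), -5 + 0*(-2))) = -62*(-135 + 0) = -62*(-135) = 8370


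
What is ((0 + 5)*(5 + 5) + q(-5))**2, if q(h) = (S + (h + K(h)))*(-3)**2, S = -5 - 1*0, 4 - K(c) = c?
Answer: 1681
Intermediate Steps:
K(c) = 4 - c
S = -5 (S = -5 + 0 = -5)
q(h) = -9 (q(h) = (-5 + (h + (4 - h)))*(-3)**2 = (-5 + 4)*9 = -1*9 = -9)
((0 + 5)*(5 + 5) + q(-5))**2 = ((0 + 5)*(5 + 5) - 9)**2 = (5*10 - 9)**2 = (50 - 9)**2 = 41**2 = 1681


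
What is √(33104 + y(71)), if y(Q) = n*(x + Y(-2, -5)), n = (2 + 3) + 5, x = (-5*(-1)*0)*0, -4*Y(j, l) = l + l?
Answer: 9*√409 ≈ 182.01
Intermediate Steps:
Y(j, l) = -l/2 (Y(j, l) = -(l + l)/4 = -l/2)
x = 0 (x = (5*0)*0 = 0*0 = 0)
n = 10 (n = 5 + 5 = 10)
y(Q) = 25 (y(Q) = 10*(0 - ½*(-5)) = 10*(0 + 5/2) = 10*(5/2) = 25)
√(33104 + y(71)) = √(33104 + 25) = √33129 = 9*√409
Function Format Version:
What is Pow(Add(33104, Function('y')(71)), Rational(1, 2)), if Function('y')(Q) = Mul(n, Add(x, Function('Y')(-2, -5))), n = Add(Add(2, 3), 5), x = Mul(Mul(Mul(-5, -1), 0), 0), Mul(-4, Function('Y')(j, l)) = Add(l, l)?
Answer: Mul(9, Pow(409, Rational(1, 2))) ≈ 182.01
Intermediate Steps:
Function('Y')(j, l) = Mul(Rational(-1, 2), l) (Function('Y')(j, l) = Mul(Rational(-1, 4), Add(l, l)) = Mul(Rational(-1, 4), Mul(2, l)) = Mul(Rational(-1, 2), l))
x = 0 (x = Mul(Mul(5, 0), 0) = Mul(0, 0) = 0)
n = 10 (n = Add(5, 5) = 10)
Function('y')(Q) = 25 (Function('y')(Q) = Mul(10, Add(0, Mul(Rational(-1, 2), -5))) = Mul(10, Add(0, Rational(5, 2))) = Mul(10, Rational(5, 2)) = 25)
Pow(Add(33104, Function('y')(71)), Rational(1, 2)) = Pow(Add(33104, 25), Rational(1, 2)) = Pow(33129, Rational(1, 2)) = Mul(9, Pow(409, Rational(1, 2)))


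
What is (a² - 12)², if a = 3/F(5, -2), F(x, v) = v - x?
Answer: 335241/2401 ≈ 139.63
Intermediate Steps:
a = -3/7 (a = 3/(-2 - 1*5) = 3/(-2 - 5) = 3/(-7) = 3*(-⅐) = -3/7 ≈ -0.42857)
(a² - 12)² = ((-3/7)² - 12)² = (9/49 - 12)² = (-579/49)² = 335241/2401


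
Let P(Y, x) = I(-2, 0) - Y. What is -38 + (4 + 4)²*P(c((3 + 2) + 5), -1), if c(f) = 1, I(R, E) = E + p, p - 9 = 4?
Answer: 730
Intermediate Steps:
p = 13 (p = 9 + 4 = 13)
I(R, E) = 13 + E (I(R, E) = E + 13 = 13 + E)
P(Y, x) = 13 - Y (P(Y, x) = (13 + 0) - Y = 13 - Y)
-38 + (4 + 4)²*P(c((3 + 2) + 5), -1) = -38 + (4 + 4)²*(13 - 1*1) = -38 + 8²*(13 - 1) = -38 + 64*12 = -38 + 768 = 730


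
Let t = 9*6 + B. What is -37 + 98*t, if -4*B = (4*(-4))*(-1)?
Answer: 4863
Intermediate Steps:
B = -4 (B = -4*(-4)*(-1)/4 = -(-4)*(-1) = -¼*16 = -4)
t = 50 (t = 9*6 - 4 = 54 - 4 = 50)
-37 + 98*t = -37 + 98*50 = -37 + 4900 = 4863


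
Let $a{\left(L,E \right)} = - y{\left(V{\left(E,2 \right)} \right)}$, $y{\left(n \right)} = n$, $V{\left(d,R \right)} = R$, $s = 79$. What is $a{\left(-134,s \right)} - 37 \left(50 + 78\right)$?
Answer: $-4738$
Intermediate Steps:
$a{\left(L,E \right)} = -2$ ($a{\left(L,E \right)} = \left(-1\right) 2 = -2$)
$a{\left(-134,s \right)} - 37 \left(50 + 78\right) = -2 - 37 \left(50 + 78\right) = -2 - 4736 = -4738$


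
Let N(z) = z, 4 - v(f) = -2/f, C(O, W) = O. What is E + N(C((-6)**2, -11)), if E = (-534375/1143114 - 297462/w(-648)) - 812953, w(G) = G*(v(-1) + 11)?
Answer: -217436771711179/267488676 ≈ -8.1288e+5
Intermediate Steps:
v(f) = 4 + 2/f (v(f) = 4 - (-2)/f = 4 + 2/f)
w(G) = 13*G (w(G) = G*((4 + 2/(-1)) + 11) = G*((4 + 2*(-1)) + 11) = G*((4 - 2) + 11) = G*(2 + 11) = G*13 = 13*G)
E = -217446401303515/267488676 (E = (-534375/1143114 - 297462/(13*(-648))) - 812953 = (-534375*1/1143114 - 297462/(-8424)) - 812953 = (-178125/381038 - 297462*(-1/8424)) - 812953 = (-178125/381038 + 49577/1404) - 812953 = 9320316713/267488676 - 812953 = -217446401303515/267488676 ≈ -8.1292e+5)
E + N(C((-6)**2, -11)) = -217446401303515/267488676 + (-6)**2 = -217446401303515/267488676 + 36 = -217436771711179/267488676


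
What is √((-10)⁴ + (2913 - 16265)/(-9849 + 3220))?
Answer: 2*√109881230102/6629 ≈ 100.01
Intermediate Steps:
√((-10)⁴ + (2913 - 16265)/(-9849 + 3220)) = √(10000 - 13352/(-6629)) = √(10000 - 13352*(-1/6629)) = √(10000 + 13352/6629) = √(66303352/6629) = 2*√109881230102/6629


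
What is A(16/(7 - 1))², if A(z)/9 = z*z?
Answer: 4096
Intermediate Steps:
A(z) = 9*z² (A(z) = 9*(z*z) = 9*z²)
A(16/(7 - 1))² = (9*(16/(7 - 1))²)² = (9*(16/6)²)² = (9*(16*(⅙))²)² = (9*(8/3)²)² = (9*(64/9))² = 64² = 4096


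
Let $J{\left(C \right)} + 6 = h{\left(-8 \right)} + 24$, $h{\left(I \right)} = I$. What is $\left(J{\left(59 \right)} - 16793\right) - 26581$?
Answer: $-43364$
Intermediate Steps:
$J{\left(C \right)} = 10$ ($J{\left(C \right)} = -6 + \left(-8 + 24\right) = -6 + 16 = 10$)
$\left(J{\left(59 \right)} - 16793\right) - 26581 = \left(10 - 16793\right) - 26581 = -16783 - 26581 = -43364$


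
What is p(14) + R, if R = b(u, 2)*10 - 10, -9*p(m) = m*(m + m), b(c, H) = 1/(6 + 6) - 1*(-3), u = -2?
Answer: -409/18 ≈ -22.722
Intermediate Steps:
b(c, H) = 37/12 (b(c, H) = 1/12 + 3 = 37/12)
p(m) = -2*m²/9 (p(m) = -m*(m + m)/9 = -m*2*m/9 = -2*m²/9)
R = 125/6 (R = (37/12)*10 - 10 = 185/6 - 10 = 125/6 ≈ 20.833)
p(14) + R = -2/9*14² + 125/6 = -2/9*196 + 125/6 = -392/9 + 125/6 = -409/18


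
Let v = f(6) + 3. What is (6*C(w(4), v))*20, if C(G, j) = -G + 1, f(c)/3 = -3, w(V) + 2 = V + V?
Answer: -600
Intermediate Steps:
w(V) = -2 + 2*V (w(V) = -2 + (V + V) = -2 + 2*V)
f(c) = -9 (f(c) = 3*(-3) = -9)
v = -6 (v = -9 + 3 = -6)
C(G, j) = 1 - G
(6*C(w(4), v))*20 = (6*(1 - (-2 + 2*4)))*20 = (6*(1 - (-2 + 8)))*20 = (6*(1 - 1*6))*20 = (6*(1 - 6))*20 = (6*(-5))*20 = -30*20 = -600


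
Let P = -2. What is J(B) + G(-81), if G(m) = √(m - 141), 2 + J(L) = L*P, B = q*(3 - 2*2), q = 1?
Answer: I*√222 ≈ 14.9*I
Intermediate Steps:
B = -1 (B = 1*(3 - 2*2) = 1*(3 - 4) = 1*(-1) = -1)
J(L) = -2 - 2*L (J(L) = -2 + L*(-2) = -2 - 2*L)
G(m) = √(-141 + m)
J(B) + G(-81) = (-2 - 2*(-1)) + √(-141 - 81) = (-2 + 2) + √(-222) = 0 + I*√222 = I*√222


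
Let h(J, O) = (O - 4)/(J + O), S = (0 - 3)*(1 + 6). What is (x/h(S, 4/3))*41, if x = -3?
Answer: -7257/8 ≈ -907.13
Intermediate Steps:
S = -21 (S = -3*7 = -21)
h(J, O) = (-4 + O)/(J + O)
(x/h(S, 4/3))*41 = -3*(-21 + 4/3)/(-4 + 4/3)*41 = -3/(-8/3/(-59/3))*41 = -3/((-3/59*(-8/3)))*41 = -3/8/59*41 = -3*59/8*41 = -177/8*41 = -7257/8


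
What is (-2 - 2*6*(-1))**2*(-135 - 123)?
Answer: -25800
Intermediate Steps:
(-2 - 2*6*(-1))**2*(-135 - 123) = (-2 - 12*(-1))**2*(-258) = (-2 + 12)**2*(-258) = 10**2*(-258) = 100*(-258) = -25800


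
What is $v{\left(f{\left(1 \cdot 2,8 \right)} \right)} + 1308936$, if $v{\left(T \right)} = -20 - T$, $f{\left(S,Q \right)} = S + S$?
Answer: $1308912$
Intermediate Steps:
$f{\left(S,Q \right)} = 2 S$
$v{\left(f{\left(1 \cdot 2,8 \right)} \right)} + 1308936 = \left(-20 - 2 \cdot 1 \cdot 2\right) + 1308936 = \left(-20 - 2 \cdot 2\right) + 1308936 = \left(-20 - 4\right) + 1308936 = -24 + 1308936 = 1308912$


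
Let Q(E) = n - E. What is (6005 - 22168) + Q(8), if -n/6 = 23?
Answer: -16309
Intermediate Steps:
n = -138 (n = -6*23 = -138)
Q(E) = -138 - E
(6005 - 22168) + Q(8) = (6005 - 22168) + (-138 - 1*8) = -16163 + (-138 - 8) = -16163 - 146 = -16309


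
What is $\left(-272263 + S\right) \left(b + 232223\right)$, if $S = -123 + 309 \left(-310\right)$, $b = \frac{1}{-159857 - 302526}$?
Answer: $- \frac{39533254176407808}{462383} \approx -8.5499 \cdot 10^{10}$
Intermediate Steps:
$b = - \frac{1}{462383}$ ($b = \frac{1}{-462383} = - \frac{1}{462383} \approx -2.1627 \cdot 10^{-6}$)
$S = -95913$ ($S = -123 - 95790 = -95913$)
$\left(-272263 + S\right) \left(b + 232223\right) = \left(-272263 - 95913\right) \left(- \frac{1}{462383} + 232223\right) = \left(-368176\right) \frac{107375967408}{462383} = - \frac{39533254176407808}{462383}$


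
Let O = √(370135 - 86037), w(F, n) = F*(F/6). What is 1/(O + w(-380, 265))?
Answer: 108300/2605141559 - 9*√284098/5210283118 ≈ 4.0651e-5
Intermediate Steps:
w(F, n) = F²/6 (w(F, n) = F*(F*(⅙)) = F*(F/6) = F²/6)
O = √284098 ≈ 533.01
1/(O + w(-380, 265)) = 1/(√284098 + (⅙)*(-380)²) = 1/(√284098 + (⅙)*144400) = 1/(√284098 + 72200/3) = 1/(72200/3 + √284098)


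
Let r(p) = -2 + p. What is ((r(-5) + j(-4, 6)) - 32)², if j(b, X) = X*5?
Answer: 81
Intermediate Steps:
j(b, X) = 5*X
((r(-5) + j(-4, 6)) - 32)² = (((-2 - 5) + 5*6) - 32)² = ((-7 + 30) - 32)² = (23 - 32)² = (-9)² = 81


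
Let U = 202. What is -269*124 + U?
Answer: -33154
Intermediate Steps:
-269*124 + U = -269*124 + 202 = -33356 + 202 = -33154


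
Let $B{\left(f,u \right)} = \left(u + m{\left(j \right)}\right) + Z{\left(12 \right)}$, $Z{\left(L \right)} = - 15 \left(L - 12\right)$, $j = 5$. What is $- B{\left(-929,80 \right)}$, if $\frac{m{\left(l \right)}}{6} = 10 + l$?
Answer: $-170$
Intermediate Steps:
$Z{\left(L \right)} = 180 - 15 L$ ($Z{\left(L \right)} = - 15 \left(-12 + L\right) = 180 - 15 L$)
$m{\left(l \right)} = 60 + 6 l$ ($m{\left(l \right)} = 6 \left(10 + l\right) = 60 + 6 l$)
$B{\left(f,u \right)} = 90 + u$ ($B{\left(f,u \right)} = \left(u + \left(60 + 6 \cdot 5\right)\right) + \left(180 - 180\right) = \left(u + \left(60 + 30\right)\right) + \left(180 - 180\right) = \left(u + 90\right) + 0 = \left(90 + u\right) + 0 = 90 + u$)
$- B{\left(-929,80 \right)} = - (90 + 80) = \left(-1\right) 170 = -170$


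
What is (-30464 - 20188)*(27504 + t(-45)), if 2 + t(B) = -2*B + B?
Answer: -1395310644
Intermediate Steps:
t(B) = -2 - B (t(B) = -2 + (-2*B + B) = -2 - B)
(-30464 - 20188)*(27504 + t(-45)) = (-30464 - 20188)*(27504 + (-2 - 1*(-45))) = -50652*(27504 + (-2 + 45)) = -50652*(27504 + 43) = -50652*27547 = -1395310644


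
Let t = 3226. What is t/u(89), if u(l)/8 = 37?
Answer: 1613/148 ≈ 10.899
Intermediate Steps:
u(l) = 296 (u(l) = 8*37 = 296)
t/u(89) = 3226/296 = 3226*(1/296) = 1613/148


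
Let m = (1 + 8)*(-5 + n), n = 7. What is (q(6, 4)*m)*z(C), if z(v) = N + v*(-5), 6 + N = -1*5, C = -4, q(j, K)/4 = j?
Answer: 3888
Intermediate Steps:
q(j, K) = 4*j
N = -11 (N = -6 - 1*5 = -6 - 5 = -11)
z(v) = -11 - 5*v (z(v) = -11 + v*(-5) = -11 - 5*v)
m = 18 (m = (1 + 8)*(-5 + 7) = 9*2 = 18)
(q(6, 4)*m)*z(C) = ((4*6)*18)*(-11 - 5*(-4)) = (24*18)*(-11 + 20) = 432*9 = 3888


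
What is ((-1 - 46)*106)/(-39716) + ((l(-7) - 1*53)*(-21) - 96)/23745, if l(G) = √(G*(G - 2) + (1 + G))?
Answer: 26448127/157176070 - 7*√57/7915 ≈ 0.16159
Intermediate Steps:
l(G) = √(1 + G + G*(-2 + G)) (l(G) = √(G*(-2 + G) + (1 + G)) = √(1 + G + G*(-2 + G)))
((-1 - 46)*106)/(-39716) + ((l(-7) - 1*53)*(-21) - 96)/23745 = ((-1 - 46)*106)/(-39716) + ((√(1 + (-7)² - 1*(-7)) - 1*53)*(-21) - 96)/23745 = -47*106*(-1/39716) + ((√(1 + 49 + 7) - 53)*(-21) - 96)*(1/23745) = -4982*(-1/39716) + ((√57 - 53)*(-21) - 96)*(1/23745) = 2491/19858 + ((-53 + √57)*(-21) - 96)*(1/23745) = 2491/19858 + ((1113 - 21*√57) - 96)*(1/23745) = 2491/19858 + (1017 - 21*√57)*(1/23745) = 2491/19858 + (339/7915 - 7*√57/7915) = 26448127/157176070 - 7*√57/7915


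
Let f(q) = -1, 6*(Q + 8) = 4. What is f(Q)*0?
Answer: 0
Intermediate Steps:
Q = -22/3 (Q = -8 + (⅙)*4 = -8 + ⅔ = -22/3 ≈ -7.3333)
f(Q)*0 = -1*0 = 0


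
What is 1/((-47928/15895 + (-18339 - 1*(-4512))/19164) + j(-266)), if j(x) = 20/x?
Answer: -13504455580/51478780427 ≈ -0.26233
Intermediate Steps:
1/((-47928/15895 + (-18339 - 1*(-4512))/19164) + j(-266)) = 1/((-47928/15895 + (-18339 - 1*(-4512))/19164) + 20/(-266)) = 1/((-47928*1/15895 + (-18339 + 4512)*(1/19164)) + 20*(-1/266)) = 1/((-47928/15895 - 13827*1/19164) - 10/133) = 1/((-47928/15895 - 4609/6388) - 10/133) = 1/(-379424119/101537260 - 10/133) = 1/(-51478780427/13504455580) = -13504455580/51478780427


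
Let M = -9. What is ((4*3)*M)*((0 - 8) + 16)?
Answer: -864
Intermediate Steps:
((4*3)*M)*((0 - 8) + 16) = ((4*3)*(-9))*((0 - 8) + 16) = (12*(-9))*(-8 + 16) = -108*8 = -864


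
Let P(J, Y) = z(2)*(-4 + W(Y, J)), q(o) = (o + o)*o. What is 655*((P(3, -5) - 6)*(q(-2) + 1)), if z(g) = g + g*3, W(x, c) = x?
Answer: -459810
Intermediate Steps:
z(g) = 4*g (z(g) = g + 3*g = 4*g)
q(o) = 2*o² (q(o) = (2*o)*o = 2*o²)
P(J, Y) = -32 + 8*Y (P(J, Y) = (4*2)*(-4 + Y) = 8*(-4 + Y) = -32 + 8*Y)
655*((P(3, -5) - 6)*(q(-2) + 1)) = 655*(((-32 + 8*(-5)) - 6)*(2*(-2)² + 1)) = 655*(((-32 - 40) - 6)*(2*4 + 1)) = 655*((-72 - 6)*(8 + 1)) = 655*(-78*9) = 655*(-702) = -459810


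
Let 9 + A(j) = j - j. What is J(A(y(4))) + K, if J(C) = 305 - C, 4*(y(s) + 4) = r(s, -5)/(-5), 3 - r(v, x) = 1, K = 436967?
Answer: 437281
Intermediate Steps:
r(v, x) = 2 (r(v, x) = 3 - 1*1 = 3 - 1 = 2)
y(s) = -41/10 (y(s) = -4 + (2/(-5))/4 = -4 + (2*(-1/5))/4 = -4 + (1/4)*(-2/5) = -4 - 1/10 = -41/10)
A(j) = -9 (A(j) = -9 + (j - j) = -9 + 0 = -9)
J(A(y(4))) + K = (305 - 1*(-9)) + 436967 = (305 + 9) + 436967 = 314 + 436967 = 437281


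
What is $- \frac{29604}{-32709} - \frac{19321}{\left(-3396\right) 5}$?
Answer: $\frac{378215503}{185132940} \approx 2.0429$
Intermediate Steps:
$- \frac{29604}{-32709} - \frac{19321}{\left(-3396\right) 5} = \left(-29604\right) \left(- \frac{1}{32709}\right) - \frac{19321}{-16980} = \frac{9868}{10903} - - \frac{19321}{16980} = \frac{9868}{10903} + \frac{19321}{16980} = \frac{378215503}{185132940}$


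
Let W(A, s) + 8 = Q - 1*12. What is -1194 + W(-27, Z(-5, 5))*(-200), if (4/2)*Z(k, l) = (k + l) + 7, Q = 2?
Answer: 2406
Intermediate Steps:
Z(k, l) = 7/2 + k/2 + l/2 (Z(k, l) = ((k + l) + 7)/2 = (7 + k + l)/2 = 7/2 + k/2 + l/2)
W(A, s) = -18 (W(A, s) = -8 + (2 - 1*12) = -8 + (2 - 12) = -8 - 10 = -18)
-1194 + W(-27, Z(-5, 5))*(-200) = -1194 - 18*(-200) = -1194 + 3600 = 2406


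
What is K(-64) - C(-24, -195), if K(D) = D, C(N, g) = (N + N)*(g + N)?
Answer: -10576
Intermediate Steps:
C(N, g) = 2*N*(N + g) (C(N, g) = (2*N)*(N + g) = 2*N*(N + g))
K(-64) - C(-24, -195) = -64 - 2*(-24)*(-24 - 195) = -64 - 2*(-24)*(-219) = -64 - 1*10512 = -64 - 10512 = -10576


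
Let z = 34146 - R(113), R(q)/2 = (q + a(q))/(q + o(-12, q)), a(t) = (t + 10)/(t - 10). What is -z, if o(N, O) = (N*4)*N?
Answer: -2423215658/70967 ≈ -34146.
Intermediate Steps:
a(t) = (10 + t)/(-10 + t)
o(N, O) = 4*N² (o(N, O) = (4*N)*N = 4*N²)
R(q) = 2*(q + (10 + q)/(-10 + q))/(576 + q) (R(q) = 2*((q + (10 + q)/(-10 + q))/(q + 4*(-12)²)) = 2*((q + (10 + q)/(-10 + q))/(q + 4*144)) = 2*((q + (10 + q)/(-10 + q))/(q + 576)) = 2*((q + (10 + q)/(-10 + q))/(576 + q)) = 2*(q + (10 + q)/(-10 + q))/(576 + q))
z = 2423215658/70967 (z = 34146 - 2*(10 + 113 + 113*(-10 + 113))/((-10 + 113)*(576 + 113)) = 34146 - 2*(10 + 113 + 113*103)/(103*689) = 34146 - 2*(10 + 113 + 11639)/(103*689) = 34146 - 2*11762/(103*689) = 34146 - 1*23524/70967 = 34146 - 23524/70967 = 2423215658/70967 ≈ 34146.)
-z = -1*2423215658/70967 = -2423215658/70967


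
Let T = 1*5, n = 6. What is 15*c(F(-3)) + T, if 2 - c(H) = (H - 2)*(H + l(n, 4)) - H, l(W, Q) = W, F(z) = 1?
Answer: 155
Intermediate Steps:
c(H) = 2 + H - (-2 + H)*(6 + H) (c(H) = 2 - ((H - 2)*(H + 6) - H) = 2 - ((-2 + H)*(6 + H) - H) = 2 - (-H + (-2 + H)*(6 + H)) = 2 + (H - (-2 + H)*(6 + H)) = 2 + H - (-2 + H)*(6 + H))
T = 5
15*c(F(-3)) + T = 15*(14 - 1*1**2 - 3*1) + 5 = 15*(14 - 1*1 - 3) + 5 = 15*(14 - 1 - 3) + 5 = 15*10 + 5 = 150 + 5 = 155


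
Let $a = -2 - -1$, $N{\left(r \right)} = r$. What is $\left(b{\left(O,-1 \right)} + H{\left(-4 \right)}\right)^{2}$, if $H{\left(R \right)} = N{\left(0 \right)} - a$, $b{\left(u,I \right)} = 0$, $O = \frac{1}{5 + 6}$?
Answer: $1$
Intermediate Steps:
$O = \frac{1}{11} \approx 0.090909$
$a = -1$ ($a = -2 + 1 = -1$)
$H{\left(R \right)} = 1$ ($H{\left(R \right)} = 0 - -1 = 0 + 1 = 1$)
$\left(b{\left(O,-1 \right)} + H{\left(-4 \right)}\right)^{2} = \left(0 + 1\right)^{2} = 1^{2} = 1$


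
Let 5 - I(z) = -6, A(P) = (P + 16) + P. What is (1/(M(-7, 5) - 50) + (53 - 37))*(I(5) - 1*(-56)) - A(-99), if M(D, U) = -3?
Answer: 66395/53 ≈ 1252.7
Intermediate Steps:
A(P) = 16 + 2*P (A(P) = (16 + P) + P = 16 + 2*P)
I(z) = 11 (I(z) = 5 - 1*(-6) = 5 + 6 = 11)
(1/(M(-7, 5) - 50) + (53 - 37))*(I(5) - 1*(-56)) - A(-99) = (1/(-3 - 50) + (53 - 37))*(11 - 1*(-56)) - (16 + 2*(-99)) = (1/(-53) + 16)*(11 + 56) - (16 - 198) = (-1/53 + 16)*67 - 1*(-182) = (847/53)*67 + 182 = 56749/53 + 182 = 66395/53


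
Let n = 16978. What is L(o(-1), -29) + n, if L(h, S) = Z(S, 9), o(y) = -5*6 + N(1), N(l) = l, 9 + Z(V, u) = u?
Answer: 16978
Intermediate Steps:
Z(V, u) = -9 + u
o(y) = -29 (o(y) = -5*6 + 1 = -30 + 1 = -29)
L(h, S) = 0 (L(h, S) = -9 + 9 = 0)
L(o(-1), -29) + n = 0 + 16978 = 16978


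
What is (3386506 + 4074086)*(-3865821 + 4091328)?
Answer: 1682415720144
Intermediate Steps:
(3386506 + 4074086)*(-3865821 + 4091328) = 7460592*225507 = 1682415720144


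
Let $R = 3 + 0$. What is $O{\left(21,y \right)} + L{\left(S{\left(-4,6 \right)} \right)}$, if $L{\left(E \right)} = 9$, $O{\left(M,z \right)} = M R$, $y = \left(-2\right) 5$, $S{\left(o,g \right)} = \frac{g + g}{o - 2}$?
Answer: $72$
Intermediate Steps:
$R = 3$
$S{\left(o,g \right)} = \frac{2 g}{-2 + o}$
$y = -10$
$O{\left(M,z \right)} = 3 M$ ($O{\left(M,z \right)} = M 3 = 3 M$)
$O{\left(21,y \right)} + L{\left(S{\left(-4,6 \right)} \right)} = 3 \cdot 21 + 9 = 63 + 9 = 72$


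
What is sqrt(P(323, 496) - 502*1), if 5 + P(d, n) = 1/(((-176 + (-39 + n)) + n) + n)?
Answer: I*sqrt(821606930)/1273 ≈ 22.517*I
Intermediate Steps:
P(d, n) = -5 + 1/(-215 + 3*n) (P(d, n) = -5 + 1/(((-176 + (-39 + n)) + n) + n) = -5 + 1/(((-215 + n) + n) + n) = -5 + 1/((-215 + 2*n) + n) = -5 + 1/(-215 + 3*n))
sqrt(P(323, 496) - 502*1) = sqrt((1076 - 15*496)/(-215 + 3*496) - 502*1) = sqrt((1076 - 7440)/(-215 + 1488) - 502) = sqrt(-6364/1273 - 502) = sqrt(-645410/1273) = I*sqrt(821606930)/1273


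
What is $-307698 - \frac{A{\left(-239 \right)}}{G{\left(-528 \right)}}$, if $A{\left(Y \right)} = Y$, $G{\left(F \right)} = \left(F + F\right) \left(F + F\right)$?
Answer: $- \frac{343125116689}{1115136} \approx -3.077 \cdot 10^{5}$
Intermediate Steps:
$G{\left(F \right)} = 4 F^{2}$ ($G{\left(F \right)} = 2 F 2 F = 4 F^{2}$)
$-307698 - \frac{A{\left(-239 \right)}}{G{\left(-528 \right)}} = -307698 - - \frac{239}{4 \left(-528\right)^{2}} = -307698 - - \frac{239}{4 \cdot 278784} = -307698 - - \frac{239}{1115136} = -307698 + \frac{239}{1115136} = - \frac{343125116689}{1115136}$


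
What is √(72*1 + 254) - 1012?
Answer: -1012 + √326 ≈ -993.94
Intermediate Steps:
√(72*1 + 254) - 1012 = √(72 + 254) - 1012 = √326 - 1012 = -1012 + √326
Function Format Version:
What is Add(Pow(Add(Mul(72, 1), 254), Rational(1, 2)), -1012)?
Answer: Add(-1012, Pow(326, Rational(1, 2))) ≈ -993.94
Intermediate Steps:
Add(Pow(Add(Mul(72, 1), 254), Rational(1, 2)), -1012) = Add(Pow(Add(72, 254), Rational(1, 2)), -1012) = Add(Pow(326, Rational(1, 2)), -1012) = Add(-1012, Pow(326, Rational(1, 2)))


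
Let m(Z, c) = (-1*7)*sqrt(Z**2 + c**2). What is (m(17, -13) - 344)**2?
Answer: 140778 + 4816*sqrt(458) ≈ 2.4385e+5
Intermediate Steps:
m(Z, c) = -7*sqrt(Z**2 + c**2)
(m(17, -13) - 344)**2 = (-7*sqrt(17**2 + (-13)**2) - 344)**2 = (-7*sqrt(289 + 169) - 344)**2 = (-7*sqrt(458) - 344)**2 = (-344 - 7*sqrt(458))**2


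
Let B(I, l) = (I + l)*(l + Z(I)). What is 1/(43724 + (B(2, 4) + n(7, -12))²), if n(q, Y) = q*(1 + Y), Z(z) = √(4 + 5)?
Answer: 1/44949 ≈ 2.2247e-5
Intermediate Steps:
Z(z) = 3 (Z(z) = √9 = 3)
B(I, l) = (3 + l)*(I + l) (B(I, l) = (I + l)*(l + 3) = (I + l)*(3 + l) = (3 + l)*(I + l))
1/(43724 + (B(2, 4) + n(7, -12))²) = 1/(43724 + ((4² + 3*2 + 3*4 + 2*4) + 7*(1 - 12))²) = 1/(43724 + ((16 + 6 + 12 + 8) + 7*(-11))²) = 1/(43724 + (42 - 77)²) = 1/(43724 + (-35)²) = 1/(43724 + 1225) = 1/44949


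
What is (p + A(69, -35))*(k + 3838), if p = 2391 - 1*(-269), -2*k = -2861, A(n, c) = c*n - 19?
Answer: 1190681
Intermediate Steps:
A(n, c) = -19 + c*n
k = 2861/2 (k = -1/2*(-2861) = 2861/2 ≈ 1430.5)
p = 2660 (p = 2391 + 269 = 2660)
(p + A(69, -35))*(k + 3838) = (2660 + (-19 - 35*69))*(2861/2 + 3838) = (2660 + (-19 - 2415))*(10537/2) = (2660 - 2434)*(10537/2) = 226*(10537/2) = 1190681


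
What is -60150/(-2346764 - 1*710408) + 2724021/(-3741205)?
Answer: -4051383623931/5718753586130 ≈ -0.70844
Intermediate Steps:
-60150/(-2346764 - 1*710408) + 2724021/(-3741205) = -60150/(-2346764 - 710408) + 2724021*(-1/3741205) = -60150/(-3057172) - 2724021/3741205 = -60150*(-1/3057172) - 2724021/3741205 = 30075/1528586 - 2724021/3741205 = -4051383623931/5718753586130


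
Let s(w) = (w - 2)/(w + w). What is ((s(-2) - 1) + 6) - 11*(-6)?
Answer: 72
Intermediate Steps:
s(w) = (-2 + w)/(2*w) (s(w) = (-2 + w)/((2*w)) = (-2 + w)*(1/(2*w)) = (-2 + w)/(2*w))
((s(-2) - 1) + 6) - 11*(-6) = (((1/2)*(-2 - 2)/(-2) - 1) + 6) - 11*(-6) = (((1/2)*(-1/2)*(-4) - 1) + 6) + 66 = ((1 - 1) + 6) + 66 = (0 + 6) + 66 = 6 + 66 = 72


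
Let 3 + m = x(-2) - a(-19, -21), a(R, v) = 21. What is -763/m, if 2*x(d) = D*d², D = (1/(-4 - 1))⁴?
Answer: 476875/14998 ≈ 31.796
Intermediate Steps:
D = 1/625 (D = (1/(-5))⁴ = (-⅕)⁴ = 1/625 ≈ 0.0016000)
x(d) = d²/1250 (x(d) = (d²/625)/2 = d²/1250)
m = -14998/625 (m = -3 + ((1/1250)*(-2)² - 1*21) = -3 + ((1/1250)*4 - 21) = -3 + (2/625 - 21) = -3 - 13123/625 = -14998/625 ≈ -23.997)
-763/m = -763/(-14998/625) = -763*(-625/14998) = 476875/14998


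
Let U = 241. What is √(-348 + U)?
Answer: I*√107 ≈ 10.344*I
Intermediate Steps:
√(-348 + U) = √(-348 + 241) = √(-107) = I*√107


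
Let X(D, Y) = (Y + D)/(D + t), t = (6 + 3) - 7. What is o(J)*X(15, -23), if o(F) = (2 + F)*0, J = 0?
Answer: 0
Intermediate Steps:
t = 2 (t = 9 - 7 = 2)
X(D, Y) = (D + Y)/(2 + D) (X(D, Y) = (Y + D)/(D + 2) = (D + Y)/(2 + D))
o(F) = 0
o(J)*X(15, -23) = 0*((15 - 23)/(2 + 15)) = 0*(-8/17) = 0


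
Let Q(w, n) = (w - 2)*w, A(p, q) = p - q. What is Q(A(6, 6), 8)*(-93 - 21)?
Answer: 0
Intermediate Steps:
Q(w, n) = w*(-2 + w) (Q(w, n) = (-2 + w)*w = w*(-2 + w))
Q(A(6, 6), 8)*(-93 - 21) = ((6 - 1*6)*(-2 + (6 - 1*6)))*(-93 - 21) = ((6 - 6)*(-2 + (6 - 6)))*(-114) = (0*(-2 + 0))*(-114) = (0*(-2))*(-114) = 0*(-114) = 0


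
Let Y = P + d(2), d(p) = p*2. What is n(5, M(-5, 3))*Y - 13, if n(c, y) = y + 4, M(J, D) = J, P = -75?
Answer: 58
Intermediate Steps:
n(c, y) = 4 + y
d(p) = 2*p
Y = -71 (Y = -75 + 2*2 = -75 + 4 = -71)
n(5, M(-5, 3))*Y - 13 = (4 - 5)*(-71) - 13 = -1*(-71) - 13 = 71 - 13 = 58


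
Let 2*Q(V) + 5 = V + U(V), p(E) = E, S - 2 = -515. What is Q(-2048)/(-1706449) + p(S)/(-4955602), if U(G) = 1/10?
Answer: 59620860099/84564820772980 ≈ 0.00070503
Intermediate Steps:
S = -513 (S = 2 - 515 = -513)
U(G) = 1/10
Q(V) = -49/20 + V/2 (Q(V) = -5/2 + (V + 1/10)/2 = -5/2 + (1/10 + V)/2 = -5/2 + (1/20 + V/2) = -49/20 + V/2)
Q(-2048)/(-1706449) + p(S)/(-4955602) = (-49/20 + (1/2)*(-2048))/(-1706449) - 513/(-4955602) = (-49/20 - 1024)*(-1/1706449) - 513*(-1/4955602) = -20529/20*(-1/1706449) + 513/4955602 = 20529/34128980 + 513/4955602 = 59620860099/84564820772980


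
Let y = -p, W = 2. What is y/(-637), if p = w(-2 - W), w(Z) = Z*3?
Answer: -12/637 ≈ -0.018838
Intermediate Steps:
w(Z) = 3*Z
p = -12 (p = 3*(-2 - 1*2) = 3*(-2 - 2) = 3*(-4) = -12)
y = 12 (y = -1*(-12) = 12)
y/(-637) = 12/(-637) = 12*(-1/637) = -12/637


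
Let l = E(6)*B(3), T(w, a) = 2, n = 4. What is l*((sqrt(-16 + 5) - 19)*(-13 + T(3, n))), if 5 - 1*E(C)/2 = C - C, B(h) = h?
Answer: 6270 - 330*I*sqrt(11) ≈ 6270.0 - 1094.5*I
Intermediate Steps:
E(C) = 10 (E(C) = 10 - 2*(C - C) = 10 - 2*0 = 10 + 0 = 10)
l = 30 (l = 10*3 = 30)
l*((sqrt(-16 + 5) - 19)*(-13 + T(3, n))) = 30*((sqrt(-16 + 5) - 19)*(-13 + 2)) = 30*((sqrt(-11) - 19)*(-11)) = 30*((I*sqrt(11) - 19)*(-11)) = 30*((-19 + I*sqrt(11))*(-11)) = 30*(209 - 11*I*sqrt(11)) = 6270 - 330*I*sqrt(11)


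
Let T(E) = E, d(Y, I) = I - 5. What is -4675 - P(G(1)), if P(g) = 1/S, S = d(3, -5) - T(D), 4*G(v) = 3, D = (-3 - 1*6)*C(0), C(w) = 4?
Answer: -121551/26 ≈ -4675.0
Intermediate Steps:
d(Y, I) = -5 + I
D = -36 (D = (-3 - 1*6)*4 = (-3 - 6)*4 = -9*4 = -36)
G(v) = ¾ (G(v) = (¼)*3 = ¾)
S = 26 (S = (-5 - 5) - 1*(-36) = -10 + 36 = 26)
P(g) = 1/26
-4675 - P(G(1)) = -4675 - 1*1/26 = -4675 - 1/26 = -121551/26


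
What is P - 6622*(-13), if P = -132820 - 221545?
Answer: -268279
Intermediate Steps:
P = -354365
P - 6622*(-13) = -354365 - 6622*(-13) = -354365 + 86086 = -268279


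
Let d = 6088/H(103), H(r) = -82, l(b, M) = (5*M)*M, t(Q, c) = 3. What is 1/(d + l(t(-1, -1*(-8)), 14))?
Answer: 41/37136 ≈ 0.0011040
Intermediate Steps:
l(b, M) = 5*M²
d = -3044/41 (d = 6088/(-82) = 6088*(-1/82) = -3044/41 ≈ -74.244)
1/(d + l(t(-1, -1*(-8)), 14)) = 1/(-3044/41 + 5*14²) = 1/(-3044/41 + 5*196) = 1/(-3044/41 + 980) = 1/(37136/41) = 41/37136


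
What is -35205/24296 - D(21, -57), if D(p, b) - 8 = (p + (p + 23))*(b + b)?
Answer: 179803787/24296 ≈ 7400.5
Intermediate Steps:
D(p, b) = 8 + 2*b*(23 + 2*p) (D(p, b) = 8 + (p + (p + 23))*(b + b) = 8 + (p + (23 + p))*(2*b) = 8 + (23 + 2*p)*(2*b) = 8 + 2*b*(23 + 2*p))
-35205/24296 - D(21, -57) = -35205/24296 - (8 + 46*(-57) + 4*(-57)*21) = -35205*1/24296 - (8 - 2622 - 4788) = -35205/24296 - 1*(-7402) = -35205/24296 + 7402 = 179803787/24296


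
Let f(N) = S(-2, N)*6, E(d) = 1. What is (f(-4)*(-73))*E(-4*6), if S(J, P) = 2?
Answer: -876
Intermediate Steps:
f(N) = 12 (f(N) = 2*6 = 12)
(f(-4)*(-73))*E(-4*6) = (12*(-73))*1 = -876*1 = -876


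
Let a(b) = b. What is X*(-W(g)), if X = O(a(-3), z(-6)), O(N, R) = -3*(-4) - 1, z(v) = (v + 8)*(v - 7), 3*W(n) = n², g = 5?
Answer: -275/3 ≈ -91.667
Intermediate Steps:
W(n) = n²/3
z(v) = (-7 + v)*(8 + v) (z(v) = (8 + v)*(-7 + v) = (-7 + v)*(8 + v))
O(N, R) = 11 (O(N, R) = 12 - 1 = 11)
X = 11
X*(-W(g)) = 11*(-5²/3) = 11*(-25/3) = -275/3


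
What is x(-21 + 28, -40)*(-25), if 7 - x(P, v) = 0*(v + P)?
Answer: -175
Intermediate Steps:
x(P, v) = 7 (x(P, v) = 7 - 0*(v + P) = 7 - 0*(P + v) = 7 - 1*0 = 7 + 0 = 7)
x(-21 + 28, -40)*(-25) = 7*(-25) = -175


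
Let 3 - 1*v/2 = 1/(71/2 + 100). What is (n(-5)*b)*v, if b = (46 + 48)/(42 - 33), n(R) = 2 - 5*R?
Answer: 457404/271 ≈ 1687.8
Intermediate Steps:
v = 1622/271 (v = 6 - 2/(71/2 + 100) = 6 - 2/271/2 = 6 - 2*2/271 = 6 - 4/271 = 1622/271 ≈ 5.9852)
b = 94/9 ≈ 10.444
(n(-5)*b)*v = ((2 - 5*(-5))*(94/9))*(1622/271) = ((2 + 25)*(94/9))*(1622/271) = (27*(94/9))*(1622/271) = 282*(1622/271) = 457404/271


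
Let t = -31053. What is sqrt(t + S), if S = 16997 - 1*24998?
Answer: I*sqrt(39054) ≈ 197.62*I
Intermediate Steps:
S = -8001 (S = 16997 - 24998 = -8001)
sqrt(t + S) = sqrt(-31053 - 8001) = sqrt(-39054) = I*sqrt(39054)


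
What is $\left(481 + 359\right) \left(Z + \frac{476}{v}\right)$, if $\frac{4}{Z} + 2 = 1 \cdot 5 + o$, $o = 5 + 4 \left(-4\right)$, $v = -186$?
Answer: $- \frac{79660}{31} \approx -2569.7$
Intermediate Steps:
$o = -11$ ($o = 5 - 16 = -11$)
$Z = - \frac{1}{2}$ ($Z = \frac{4}{-2 + \left(1 \cdot 5 - 11\right)} = \frac{4}{-2 + \left(5 - 11\right)} = \frac{4}{-2 - 6} = \frac{4}{-8} = 4 \left(- \frac{1}{8}\right) = - \frac{1}{2} \approx -0.5$)
$\left(481 + 359\right) \left(Z + \frac{476}{v}\right) = \left(481 + 359\right) \left(- \frac{1}{2} + \frac{476}{-186}\right) = 840 \left(- \frac{1}{2} + 476 \left(- \frac{1}{186}\right)\right) = 840 \left(- \frac{1}{2} - \frac{238}{93}\right) = 840 \left(- \frac{569}{186}\right) = - \frac{79660}{31}$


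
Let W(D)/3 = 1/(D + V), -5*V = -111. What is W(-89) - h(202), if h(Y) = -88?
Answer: 29377/334 ≈ 87.955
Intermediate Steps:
V = 111/5 (V = -⅕*(-111) = 111/5 ≈ 22.200)
W(D) = 3/(111/5 + D) (W(D) = 3/(D + 111/5) = 3/(111/5 + D))
W(-89) - h(202) = 15/(111 + 5*(-89)) - 1*(-88) = 15/(111 - 445) + 88 = 15/(-334) + 88 = 15*(-1/334) + 88 = -15/334 + 88 = 29377/334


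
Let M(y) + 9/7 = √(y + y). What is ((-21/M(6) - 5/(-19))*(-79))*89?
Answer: 52971554/3211 + 4823266*√3/169 ≈ 65930.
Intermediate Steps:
M(y) = -9/7 + √2*√y (M(y) = -9/7 + √(y + y) = -9/7 + √(2*y) = -9/7 + √2*√y)
((-21/M(6) - 5/(-19))*(-79))*89 = ((-21/(-9/7 + √2*√6) - 5/(-19))*(-79))*89 = ((-21/(-9/7 + 2*√3) - 5*(-1/19))*(-79))*89 = ((-21/(-9/7 + 2*√3) + 5/19)*(-79))*89 = ((5/19 - 21/(-9/7 + 2*√3))*(-79))*89 = (-395/19 + 1659/(-9/7 + 2*√3))*89 = -35155/19 + 147651/(-9/7 + 2*√3)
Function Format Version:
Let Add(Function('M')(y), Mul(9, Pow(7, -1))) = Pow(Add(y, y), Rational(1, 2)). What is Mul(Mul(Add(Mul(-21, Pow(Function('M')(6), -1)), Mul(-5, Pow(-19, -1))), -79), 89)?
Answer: Add(Rational(52971554, 3211), Mul(Rational(4823266, 169), Pow(3, Rational(1, 2)))) ≈ 65930.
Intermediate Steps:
Function('M')(y) = Add(Rational(-9, 7), Mul(Pow(2, Rational(1, 2)), Pow(y, Rational(1, 2)))) (Function('M')(y) = Add(Rational(-9, 7), Pow(Add(y, y), Rational(1, 2))) = Add(Rational(-9, 7), Pow(Mul(2, y), Rational(1, 2))) = Add(Rational(-9, 7), Mul(Pow(2, Rational(1, 2)), Pow(y, Rational(1, 2)))))
Mul(Mul(Add(Mul(-21, Pow(Function('M')(6), -1)), Mul(-5, Pow(-19, -1))), -79), 89) = Mul(Mul(Add(Mul(-21, Pow(Add(Rational(-9, 7), Mul(Pow(2, Rational(1, 2)), Pow(6, Rational(1, 2)))), -1)), Mul(-5, Pow(-19, -1))), -79), 89) = Mul(Mul(Add(Mul(-21, Pow(Add(Rational(-9, 7), Mul(2, Pow(3, Rational(1, 2)))), -1)), Mul(-5, Rational(-1, 19))), -79), 89) = Mul(Mul(Add(Mul(-21, Pow(Add(Rational(-9, 7), Mul(2, Pow(3, Rational(1, 2)))), -1)), Rational(5, 19)), -79), 89) = Mul(Mul(Add(Rational(5, 19), Mul(-21, Pow(Add(Rational(-9, 7), Mul(2, Pow(3, Rational(1, 2)))), -1))), -79), 89) = Mul(Add(Rational(-395, 19), Mul(1659, Pow(Add(Rational(-9, 7), Mul(2, Pow(3, Rational(1, 2)))), -1))), 89) = Add(Rational(-35155, 19), Mul(147651, Pow(Add(Rational(-9, 7), Mul(2, Pow(3, Rational(1, 2)))), -1)))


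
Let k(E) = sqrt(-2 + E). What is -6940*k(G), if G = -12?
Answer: -6940*I*sqrt(14) ≈ -25967.0*I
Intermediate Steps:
-6940*k(G) = -6940*sqrt(-2 - 12) = -6940*I*sqrt(14)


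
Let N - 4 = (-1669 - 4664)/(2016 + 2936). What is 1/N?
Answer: 4952/13475 ≈ 0.36750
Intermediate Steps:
N = 13475/4952 (N = 4 + (-1669 - 4664)/(2016 + 2936) = 4 - 6333/4952 = 13475/4952 ≈ 2.7211)
1/N = 1/(13475/4952) = 4952/13475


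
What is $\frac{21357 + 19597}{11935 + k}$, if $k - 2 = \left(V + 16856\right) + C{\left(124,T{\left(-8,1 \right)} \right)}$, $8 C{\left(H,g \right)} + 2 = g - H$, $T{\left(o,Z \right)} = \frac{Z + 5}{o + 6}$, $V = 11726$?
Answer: $\frac{327632}{324023} \approx 1.0111$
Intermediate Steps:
$T{\left(o,Z \right)} = \frac{5 + Z}{6 + o}$
$C{\left(H,g \right)} = - \frac{1}{4} - \frac{H}{8} + \frac{g}{8}$ ($C{\left(H,g \right)} = - \frac{1}{4} + \frac{g - H}{8} = - \frac{1}{4} - \left(- \frac{g}{8} + \frac{H}{8}\right) = - \frac{1}{4} - \frac{H}{8} + \frac{g}{8}$)
$k = \frac{228543}{8}$ ($k = 2 + \left(\left(11726 + 16856\right) - \left(\frac{63}{4} - \frac{5 + 1}{8 \left(6 - 8\right)}\right)\right) = 2 + \left(28582 - \left(\frac{63}{4} - \frac{1}{8} \frac{1}{-2} \cdot 6\right)\right) = 2 + \left(28582 - \left(\frac{63}{4} - \left(- \frac{1}{16}\right) 6\right)\right) = 2 + \left(28582 - \frac{129}{8}\right) = 2 + \frac{228527}{8} = \frac{228543}{8} \approx 28568.0$)
$\frac{21357 + 19597}{11935 + k} = \frac{21357 + 19597}{11935 + \frac{228543}{8}} = \frac{40954}{\frac{324023}{8}} = 40954 \cdot \frac{8}{324023} = \frac{327632}{324023}$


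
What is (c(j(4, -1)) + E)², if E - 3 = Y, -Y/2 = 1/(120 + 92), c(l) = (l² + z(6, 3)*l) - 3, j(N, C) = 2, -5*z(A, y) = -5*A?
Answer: 2873025/11236 ≈ 255.70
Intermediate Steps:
z(A, y) = A (z(A, y) = -(-1)*A = A)
c(l) = -3 + l² + 6*l (c(l) = (l² + 6*l) - 3 = -3 + l² + 6*l)
Y = -1/106 (Y = -2/(120 + 92) = -2/212 = -2*1/212 = -1/106 ≈ -0.0094340)
E = 317/106 (E = 3 - 1/106 = 317/106 ≈ 2.9906)
(c(j(4, -1)) + E)² = ((-3 + 2² + 6*2) + 317/106)² = ((-3 + 4 + 12) + 317/106)² = (13 + 317/106)² = (1695/106)² = 2873025/11236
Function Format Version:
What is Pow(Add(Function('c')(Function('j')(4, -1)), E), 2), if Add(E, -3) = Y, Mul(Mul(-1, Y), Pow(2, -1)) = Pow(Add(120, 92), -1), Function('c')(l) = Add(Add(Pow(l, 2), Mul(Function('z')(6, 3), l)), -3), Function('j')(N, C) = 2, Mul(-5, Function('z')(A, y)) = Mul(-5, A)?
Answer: Rational(2873025, 11236) ≈ 255.70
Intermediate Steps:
Function('z')(A, y) = A (Function('z')(A, y) = Mul(Rational(-1, 5), Mul(-5, A)) = A)
Function('c')(l) = Add(-3, Pow(l, 2), Mul(6, l)) (Function('c')(l) = Add(Add(Pow(l, 2), Mul(6, l)), -3) = Add(-3, Pow(l, 2), Mul(6, l)))
Y = Rational(-1, 106) (Y = Mul(-2, Pow(Add(120, 92), -1)) = Mul(-2, Pow(212, -1)) = Mul(-2, Rational(1, 212)) = Rational(-1, 106) ≈ -0.0094340)
E = Rational(317, 106) (E = Add(3, Rational(-1, 106)) = Rational(317, 106) ≈ 2.9906)
Pow(Add(Function('c')(Function('j')(4, -1)), E), 2) = Pow(Add(Add(-3, Pow(2, 2), Mul(6, 2)), Rational(317, 106)), 2) = Pow(Add(Add(-3, 4, 12), Rational(317, 106)), 2) = Pow(Add(13, Rational(317, 106)), 2) = Pow(Rational(1695, 106), 2) = Rational(2873025, 11236)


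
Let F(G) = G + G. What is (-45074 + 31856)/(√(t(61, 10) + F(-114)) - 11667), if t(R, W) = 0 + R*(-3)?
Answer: 25702401/22686550 + 2203*I*√411/22686550 ≈ 1.1329 + 0.0019686*I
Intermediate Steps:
F(G) = 2*G
t(R, W) = -3*R (t(R, W) = 0 - 3*R = -3*R)
(-45074 + 31856)/(√(t(61, 10) + F(-114)) - 11667) = (-45074 + 31856)/(√(-3*61 + 2*(-114)) - 11667) = -13218/(√(-183 - 228) - 11667) = -13218/(√(-411) - 11667) = -13218/(I*√411 - 11667) = -13218/(-11667 + I*√411)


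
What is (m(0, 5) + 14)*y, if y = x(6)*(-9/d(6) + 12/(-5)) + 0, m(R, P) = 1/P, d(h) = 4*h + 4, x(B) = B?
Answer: -81153/350 ≈ -231.87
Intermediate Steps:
d(h) = 4 + 4*h
y = -1143/70 (y = 6*(-9/(4 + 4*6) + 12/(-5)) + 0 = 6*(-9/(4 + 24) + 12*(-⅕)) + 0 = 6*(-9/28 - 12/5) + 0 = 6*(-381/140) + 0 = -1143/70 + 0 = -1143/70 ≈ -16.329)
(m(0, 5) + 14)*y = (1/5 + 14)*(-1143/70) = (⅕ + 14)*(-1143/70) = (71/5)*(-1143/70) = -81153/350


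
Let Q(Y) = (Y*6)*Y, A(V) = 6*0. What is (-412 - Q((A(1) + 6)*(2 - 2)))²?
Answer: 169744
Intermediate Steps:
A(V) = 0
Q(Y) = 6*Y² (Q(Y) = (6*Y)*Y = 6*Y²)
(-412 - Q((A(1) + 6)*(2 - 2)))² = (-412 - 6*((0 + 6)*(2 - 2))²)² = (-412 - 6*(6*0)²)² = (-412 - 6*0²)² = (-412 - 6*0)² = (-412 - 1*0)² = (-412 + 0)² = (-412)² = 169744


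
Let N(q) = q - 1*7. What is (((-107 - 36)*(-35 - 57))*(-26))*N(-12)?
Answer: 6499064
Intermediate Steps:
N(q) = -7 + q (N(q) = q - 7 = -7 + q)
(((-107 - 36)*(-35 - 57))*(-26))*N(-12) = (((-107 - 36)*(-35 - 57))*(-26))*(-7 - 12) = (-143*(-92)*(-26))*(-19) = (13156*(-26))*(-19) = -342056*(-19) = 6499064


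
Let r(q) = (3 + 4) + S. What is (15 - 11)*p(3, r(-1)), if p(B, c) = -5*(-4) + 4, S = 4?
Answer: 96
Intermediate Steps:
r(q) = 11 (r(q) = (3 + 4) + 4 = 7 + 4 = 11)
p(B, c) = 24 (p(B, c) = 20 + 4 = 24)
(15 - 11)*p(3, r(-1)) = (15 - 11)*24 = 4*24 = 96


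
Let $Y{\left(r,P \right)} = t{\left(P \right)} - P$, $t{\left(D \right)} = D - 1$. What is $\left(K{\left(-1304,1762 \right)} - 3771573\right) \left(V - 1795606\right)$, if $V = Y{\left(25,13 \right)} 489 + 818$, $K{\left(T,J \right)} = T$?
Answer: $6773359301929$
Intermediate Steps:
$t{\left(D \right)} = -1 + D$
$Y{\left(r,P \right)} = -1$ ($Y{\left(r,P \right)} = \left(-1 + P\right) - P = -1$)
$V = 329$ ($V = \left(-1\right) 489 + 818 = -489 + 818 = 329$)
$\left(K{\left(-1304,1762 \right)} - 3771573\right) \left(V - 1795606\right) = \left(-1304 - 3771573\right) \left(329 - 1795606\right) = \left(-3772877\right) \left(-1795277\right) = 6773359301929$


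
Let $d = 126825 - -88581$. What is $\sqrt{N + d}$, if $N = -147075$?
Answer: $\sqrt{68331} \approx 261.4$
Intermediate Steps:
$d = 215406$ ($d = 126825 + 88581 = 215406$)
$\sqrt{N + d} = \sqrt{-147075 + 215406} = \sqrt{68331}$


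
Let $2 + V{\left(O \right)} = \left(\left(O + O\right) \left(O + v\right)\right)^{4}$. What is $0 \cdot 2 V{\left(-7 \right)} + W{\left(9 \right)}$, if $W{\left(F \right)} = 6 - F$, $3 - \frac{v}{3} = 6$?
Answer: $-3$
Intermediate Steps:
$v = -9$ ($v = 9 - 18 = -9$)
$V{\left(O \right)} = -2 + 16 O^{4} \left(-9 + O\right)^{4}$ ($V{\left(O \right)} = -2 + \left(\left(O + O\right) \left(O - 9\right)\right)^{4} = -2 + \left(2 O \left(-9 + O\right)\right)^{4} = -2 + 16 O^{4} \left(-9 + O\right)^{4}$)
$0 \cdot 2 V{\left(-7 \right)} + W{\left(9 \right)} = 0 \cdot 2 \left(-2 + 16 \left(-7\right)^{4} \left(-9 - 7\right)^{4}\right) + \left(6 - 9\right) = 0 \left(-2 + 16 \cdot 2401 \left(-16\right)^{4}\right) + \left(6 - 9\right) = 0 \left(-2 + 16 \cdot 2401 \cdot 65536\right) - 3 = 0 \left(-2 + 2517630976\right) - 3 = 0 \cdot 2517630974 - 3 = 0 - 3 = -3$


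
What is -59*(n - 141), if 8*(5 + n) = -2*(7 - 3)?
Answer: 8673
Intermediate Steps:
n = -6 (n = -5 + (-2*(7 - 3))/8 = -5 + (-2*4)/8 = -5 + (1/8)*(-8) = -5 - 1 = -6)
-59*(n - 141) = -59*(-6 - 141) = -59*(-147) = 8673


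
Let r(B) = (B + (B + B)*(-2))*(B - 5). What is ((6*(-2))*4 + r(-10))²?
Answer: 248004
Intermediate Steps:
r(B) = -3*B*(-5 + B) (r(B) = (B + (2*B)*(-2))*(-5 + B) = (B - 4*B)*(-5 + B) = (-3*B)*(-5 + B) = -3*B*(-5 + B))
((6*(-2))*4 + r(-10))² = ((6*(-2))*4 + 3*(-10)*(5 - 1*(-10)))² = (-12*4 + 3*(-10)*(5 + 10))² = (-48 + 3*(-10)*15)² = (-48 - 450)² = (-498)² = 248004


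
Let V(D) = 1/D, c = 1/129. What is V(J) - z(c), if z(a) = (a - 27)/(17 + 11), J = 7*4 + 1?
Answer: 52295/52374 ≈ 0.99849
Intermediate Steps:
c = 1/129 ≈ 0.0077519
J = 29 (J = 28 + 1 = 29)
z(a) = -27/28 + a/28 (z(a) = (-27 + a)/28 = (-27 + a)*(1/28) = -27/28 + a/28)
V(J) - z(c) = 1/29 - (-27/28 + (1/28)*(1/129)) = 1/29 - (-27/28 + 1/3612) = 1/29 - 1*(-1741/1806) = 1/29 + 1741/1806 = 52295/52374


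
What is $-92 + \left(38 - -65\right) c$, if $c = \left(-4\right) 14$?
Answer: $-5860$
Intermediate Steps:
$c = -56$
$-92 + \left(38 - -65\right) c = -92 + \left(38 - -65\right) \left(-56\right) = -92 + \left(38 + 65\right) \left(-56\right) = -92 + 103 \left(-56\right) = -92 - 5768 = -5860$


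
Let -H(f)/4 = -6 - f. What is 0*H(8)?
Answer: 0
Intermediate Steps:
H(f) = 24 + 4*f (H(f) = -4*(-6 - f) = 24 + 4*f)
0*H(8) = 0*(24 + 4*8) = 0*(24 + 32) = 0*56 = 0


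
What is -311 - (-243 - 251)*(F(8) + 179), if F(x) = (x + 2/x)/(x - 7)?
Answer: 184381/2 ≈ 92191.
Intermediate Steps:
F(x) = (x + 2/x)/(-7 + x)
-311 - (-243 - 251)*(F(8) + 179) = -311 - (-243 - 251)*((2 + 8²)/(8*(-7 + 8)) + 179) = -311 - (-494)*((⅛)*(2 + 64)/1 + 179) = -311 - (-494)*((⅛)*1*66 + 179) = -311 - (-494)*(33/4 + 179) = -311 - (-494)*749/4 = -311 - 1*(-185003/2) = -311 + 185003/2 = 184381/2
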